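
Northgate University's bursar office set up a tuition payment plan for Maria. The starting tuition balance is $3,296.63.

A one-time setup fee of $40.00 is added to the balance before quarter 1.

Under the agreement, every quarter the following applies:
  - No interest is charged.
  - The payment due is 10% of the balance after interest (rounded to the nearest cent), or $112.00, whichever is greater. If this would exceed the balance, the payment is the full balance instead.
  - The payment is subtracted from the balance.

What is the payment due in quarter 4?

Quarter 1: $3,336.63 − $333.66 → $3,002.97
Quarter 2: $3,002.97 − $300.30 → $2,702.67
Quarter 3: $2,702.67 − $270.27 → $2,432.40
Quarter 4: $2,432.40 − $243.24 → $2,189.16

$243.24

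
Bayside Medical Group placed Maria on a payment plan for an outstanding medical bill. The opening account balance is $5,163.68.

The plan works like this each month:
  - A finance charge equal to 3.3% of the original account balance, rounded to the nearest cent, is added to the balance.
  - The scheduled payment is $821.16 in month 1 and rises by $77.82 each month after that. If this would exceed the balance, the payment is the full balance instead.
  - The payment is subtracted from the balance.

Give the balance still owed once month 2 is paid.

$3,784.34

Month 1: $5,163.68 +$170.40 interest = $5,334.08; pay $821.16 → $4,512.92
Month 2: $4,512.92 +$170.40 interest = $4,683.32; pay $898.98 → $3,784.34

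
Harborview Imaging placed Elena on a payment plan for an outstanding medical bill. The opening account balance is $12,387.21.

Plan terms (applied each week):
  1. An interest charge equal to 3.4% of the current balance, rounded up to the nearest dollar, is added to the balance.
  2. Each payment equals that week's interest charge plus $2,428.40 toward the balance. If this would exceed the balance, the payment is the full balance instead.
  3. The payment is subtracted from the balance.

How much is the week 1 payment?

Week 1: opening $12,387.21; interest $422.00 → $12,809.21; payment $2,850.40; balance $9,958.81

$2,850.40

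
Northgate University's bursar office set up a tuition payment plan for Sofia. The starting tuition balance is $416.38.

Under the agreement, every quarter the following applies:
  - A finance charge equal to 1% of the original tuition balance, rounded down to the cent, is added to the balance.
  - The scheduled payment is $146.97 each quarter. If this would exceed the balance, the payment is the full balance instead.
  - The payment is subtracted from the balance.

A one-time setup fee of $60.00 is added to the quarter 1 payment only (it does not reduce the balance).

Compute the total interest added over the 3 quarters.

Quarter 1: opening $416.38; interest $4.16 → $420.54; payment $146.97 (+ $60.00 fee); balance $273.57
Quarter 2: opening $273.57; interest $4.16 → $277.73; payment $146.97; balance $130.76
Quarter 3: opening $130.76; interest $4.16 → $134.92; payment $134.92; balance $0.00
Total interest: $4.16 + $4.16 + $4.16 = $12.48

$12.48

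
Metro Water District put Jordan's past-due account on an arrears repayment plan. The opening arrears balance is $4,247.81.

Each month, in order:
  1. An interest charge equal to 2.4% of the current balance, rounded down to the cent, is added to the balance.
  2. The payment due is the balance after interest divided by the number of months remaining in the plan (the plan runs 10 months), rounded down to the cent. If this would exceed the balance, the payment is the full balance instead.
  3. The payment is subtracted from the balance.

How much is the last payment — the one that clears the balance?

Month 1: opening $4,247.81; interest $101.94 → $4,349.75; payment $434.97; balance $3,914.78
Month 2: opening $3,914.78; interest $93.95 → $4,008.73; payment $445.41; balance $3,563.32
Month 3: opening $3,563.32; interest $85.51 → $3,648.83; payment $456.10; balance $3,192.73
Month 4: opening $3,192.73; interest $76.62 → $3,269.35; payment $467.05; balance $2,802.30
Month 5: opening $2,802.30; interest $67.25 → $2,869.55; payment $478.25; balance $2,391.30
Month 6: opening $2,391.30; interest $57.39 → $2,448.69; payment $489.73; balance $1,958.96
Month 7: opening $1,958.96; interest $47.01 → $2,005.97; payment $501.49; balance $1,504.48
Month 8: opening $1,504.48; interest $36.10 → $1,540.58; payment $513.52; balance $1,027.06
Month 9: opening $1,027.06; interest $24.64 → $1,051.70; payment $525.85; balance $525.85
Month 10: opening $525.85; interest $12.62 → $538.47; payment $538.47; balance $0.00

$538.47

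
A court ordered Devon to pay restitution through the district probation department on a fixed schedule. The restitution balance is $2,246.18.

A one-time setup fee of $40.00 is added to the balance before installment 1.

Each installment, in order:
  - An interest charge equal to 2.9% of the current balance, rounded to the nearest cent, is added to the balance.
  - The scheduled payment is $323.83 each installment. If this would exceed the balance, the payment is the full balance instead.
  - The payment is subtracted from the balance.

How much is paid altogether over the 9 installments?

$2,595.01

Installment 1: opening $2,286.18; interest $66.30 → $2,352.48; payment $323.83; balance $2,028.65
Installment 2: opening $2,028.65; interest $58.83 → $2,087.48; payment $323.83; balance $1,763.65
Installment 3: opening $1,763.65; interest $51.15 → $1,814.80; payment $323.83; balance $1,490.97
Installment 4: opening $1,490.97; interest $43.24 → $1,534.21; payment $323.83; balance $1,210.38
Installment 5: opening $1,210.38; interest $35.10 → $1,245.48; payment $323.83; balance $921.65
Installment 6: opening $921.65; interest $26.73 → $948.38; payment $323.83; balance $624.55
Installment 7: opening $624.55; interest $18.11 → $642.66; payment $323.83; balance $318.83
Installment 8: opening $318.83; interest $9.25 → $328.08; payment $323.83; balance $4.25
Installment 9: opening $4.25; interest $0.12 → $4.37; payment $4.37; balance $0.00
Total paid: $2,595.01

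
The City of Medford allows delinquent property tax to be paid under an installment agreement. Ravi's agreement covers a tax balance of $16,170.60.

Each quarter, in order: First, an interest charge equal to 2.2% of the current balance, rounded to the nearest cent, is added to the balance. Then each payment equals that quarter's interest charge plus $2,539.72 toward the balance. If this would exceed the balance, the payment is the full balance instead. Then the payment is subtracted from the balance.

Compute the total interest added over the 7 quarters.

# | Opening | Interest | Payment | End bal
1 | $16,170.60 | $355.75 | $2,895.47 | $13,630.88
2 | $13,630.88 | $299.88 | $2,839.60 | $11,091.16
3 | $11,091.16 | $244.01 | $2,783.73 | $8,551.44
4 | $8,551.44 | $188.13 | $2,727.85 | $6,011.72
5 | $6,011.72 | $132.26 | $2,671.98 | $3,472.00
6 | $3,472.00 | $76.38 | $2,616.10 | $932.28
7 | $932.28 | $20.51 | $952.79 | $0.00
Total interest: $355.75 + $299.88 + $244.01 + $188.13 + $132.26 + $76.38 + $20.51 = $1,316.92

$1,316.92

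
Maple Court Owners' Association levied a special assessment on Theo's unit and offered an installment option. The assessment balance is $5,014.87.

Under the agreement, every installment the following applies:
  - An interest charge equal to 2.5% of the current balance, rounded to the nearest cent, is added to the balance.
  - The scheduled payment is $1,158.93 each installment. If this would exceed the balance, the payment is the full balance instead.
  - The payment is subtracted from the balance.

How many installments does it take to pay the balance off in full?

5

# | Opening | Interest | Payment | End bal
1 | $5,014.87 | $125.37 | $1,158.93 | $3,981.31
2 | $3,981.31 | $99.53 | $1,158.93 | $2,921.91
3 | $2,921.91 | $73.05 | $1,158.93 | $1,836.03
4 | $1,836.03 | $45.90 | $1,158.93 | $723.00
5 | $723.00 | $18.08 | $741.08 | $0.00
Balance reaches $0.00 in installment 5.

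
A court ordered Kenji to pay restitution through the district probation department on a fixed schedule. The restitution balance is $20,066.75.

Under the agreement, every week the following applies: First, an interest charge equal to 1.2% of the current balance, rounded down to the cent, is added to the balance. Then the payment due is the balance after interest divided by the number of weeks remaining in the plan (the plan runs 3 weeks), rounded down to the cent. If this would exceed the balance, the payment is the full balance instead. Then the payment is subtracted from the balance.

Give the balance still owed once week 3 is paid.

$0.00

Week 1: $20,066.75 +$240.80 interest = $20,307.55; pay $6,769.18 → $13,538.37
Week 2: $13,538.37 +$162.46 interest = $13,700.83; pay $6,850.41 → $6,850.42
Week 3: $6,850.42 +$82.20 interest = $6,932.62; pay $6,932.62 → $0.00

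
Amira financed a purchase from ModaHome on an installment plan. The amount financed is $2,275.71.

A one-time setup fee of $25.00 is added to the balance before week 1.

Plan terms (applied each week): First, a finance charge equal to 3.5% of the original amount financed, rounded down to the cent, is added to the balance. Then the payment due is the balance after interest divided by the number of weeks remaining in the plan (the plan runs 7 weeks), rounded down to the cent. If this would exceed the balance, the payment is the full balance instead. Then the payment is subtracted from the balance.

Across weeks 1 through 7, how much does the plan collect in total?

$2,858.19

# | Opening | Interest | Payment | End bal
1 | $2,300.71 | $79.64 | $340.05 | $2,040.30
2 | $2,040.30 | $79.64 | $353.32 | $1,766.62
3 | $1,766.62 | $79.64 | $369.25 | $1,477.01
4 | $1,477.01 | $79.64 | $389.16 | $1,167.49
5 | $1,167.49 | $79.64 | $415.71 | $831.42
6 | $831.42 | $79.64 | $455.53 | $455.53
7 | $455.53 | $79.64 | $535.17 | $0.00
Total paid: $2,858.19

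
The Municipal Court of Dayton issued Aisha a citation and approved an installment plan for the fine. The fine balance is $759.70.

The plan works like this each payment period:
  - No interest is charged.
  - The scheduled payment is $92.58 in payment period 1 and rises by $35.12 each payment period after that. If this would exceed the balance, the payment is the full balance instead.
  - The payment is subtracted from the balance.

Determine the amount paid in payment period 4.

$197.94

# | Opening | Payment | End bal
1 | $759.70 | $92.58 | $667.12
2 | $667.12 | $127.70 | $539.42
3 | $539.42 | $162.82 | $376.60
4 | $376.60 | $197.94 | $178.66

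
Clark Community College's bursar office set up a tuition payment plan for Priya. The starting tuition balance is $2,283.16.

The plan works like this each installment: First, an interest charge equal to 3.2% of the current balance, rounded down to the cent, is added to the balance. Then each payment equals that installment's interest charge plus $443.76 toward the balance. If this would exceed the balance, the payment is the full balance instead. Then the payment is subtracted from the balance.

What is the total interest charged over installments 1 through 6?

Installment 1: opening $2,283.16; interest $73.06 → $2,356.22; payment $516.82; balance $1,839.40
Installment 2: opening $1,839.40; interest $58.86 → $1,898.26; payment $502.62; balance $1,395.64
Installment 3: opening $1,395.64; interest $44.66 → $1,440.30; payment $488.42; balance $951.88
Installment 4: opening $951.88; interest $30.46 → $982.34; payment $474.22; balance $508.12
Installment 5: opening $508.12; interest $16.25 → $524.37; payment $460.01; balance $64.36
Installment 6: opening $64.36; interest $2.05 → $66.41; payment $66.41; balance $0.00
Total interest: $73.06 + $58.86 + $44.66 + $30.46 + $16.25 + $2.05 = $225.34

$225.34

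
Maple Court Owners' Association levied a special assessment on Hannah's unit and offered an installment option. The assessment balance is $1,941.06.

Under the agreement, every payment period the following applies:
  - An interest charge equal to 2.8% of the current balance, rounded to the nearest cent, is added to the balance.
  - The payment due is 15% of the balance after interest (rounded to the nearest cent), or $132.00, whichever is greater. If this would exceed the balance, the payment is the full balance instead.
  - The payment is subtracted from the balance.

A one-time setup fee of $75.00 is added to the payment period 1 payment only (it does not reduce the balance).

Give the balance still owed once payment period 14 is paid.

$0.00

# | Opening | Interest | Payment | Fee | End bal
1 | $1,941.06 | $54.35 | $299.31 | $75.00 | $1,696.10
2 | $1,696.10 | $47.49 | $261.54 | — | $1,482.05
3 | $1,482.05 | $41.50 | $228.53 | — | $1,295.02
4 | $1,295.02 | $36.26 | $199.69 | — | $1,131.59
5 | $1,131.59 | $31.68 | $174.49 | — | $988.78
6 | $988.78 | $27.69 | $152.47 | — | $864.00
7 | $864.00 | $24.19 | $133.23 | — | $754.96
8 | $754.96 | $21.14 | $132.00 | — | $644.10
9 | $644.10 | $18.03 | $132.00 | — | $530.13
10 | $530.13 | $14.84 | $132.00 | — | $412.97
11 | $412.97 | $11.56 | $132.00 | — | $292.53
12 | $292.53 | $8.19 | $132.00 | — | $168.72
13 | $168.72 | $4.72 | $132.00 | — | $41.44
14 | $41.44 | $1.16 | $42.60 | — | $0.00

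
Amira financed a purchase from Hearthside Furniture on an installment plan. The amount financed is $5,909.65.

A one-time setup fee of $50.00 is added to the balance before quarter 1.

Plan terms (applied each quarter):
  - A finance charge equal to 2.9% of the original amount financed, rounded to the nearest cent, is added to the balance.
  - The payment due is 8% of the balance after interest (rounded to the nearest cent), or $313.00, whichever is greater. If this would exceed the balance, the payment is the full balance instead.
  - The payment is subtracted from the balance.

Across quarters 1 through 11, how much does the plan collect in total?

$4,282.90

# | Opening | Interest | Payment | End bal
1 | $5,959.65 | $171.38 | $490.48 | $5,640.55
2 | $5,640.55 | $171.38 | $464.95 | $5,346.98
3 | $5,346.98 | $171.38 | $441.47 | $5,076.89
4 | $5,076.89 | $171.38 | $419.86 | $4,828.41
5 | $4,828.41 | $171.38 | $399.98 | $4,599.81
6 | $4,599.81 | $171.38 | $381.70 | $4,389.49
7 | $4,389.49 | $171.38 | $364.87 | $4,196.00
8 | $4,196.00 | $171.38 | $349.39 | $4,017.99
9 | $4,017.99 | $171.38 | $335.15 | $3,854.22
10 | $3,854.22 | $171.38 | $322.05 | $3,703.55
11 | $3,703.55 | $171.38 | $313.00 | $3,561.93
Total paid: $4,282.90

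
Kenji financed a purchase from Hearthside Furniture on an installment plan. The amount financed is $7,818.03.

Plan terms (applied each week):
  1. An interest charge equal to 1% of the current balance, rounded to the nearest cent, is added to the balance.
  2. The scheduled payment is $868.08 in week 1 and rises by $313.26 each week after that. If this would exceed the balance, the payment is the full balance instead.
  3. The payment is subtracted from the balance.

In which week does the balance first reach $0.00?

# | Opening | Interest | Payment | End bal
1 | $7,818.03 | $78.18 | $868.08 | $7,028.13
2 | $7,028.13 | $70.28 | $1,181.34 | $5,917.07
3 | $5,917.07 | $59.17 | $1,494.60 | $4,481.64
4 | $4,481.64 | $44.82 | $1,807.86 | $2,718.60
5 | $2,718.60 | $27.19 | $2,121.12 | $624.67
6 | $624.67 | $6.25 | $630.92 | $0.00
Balance reaches $0.00 in week 6.

6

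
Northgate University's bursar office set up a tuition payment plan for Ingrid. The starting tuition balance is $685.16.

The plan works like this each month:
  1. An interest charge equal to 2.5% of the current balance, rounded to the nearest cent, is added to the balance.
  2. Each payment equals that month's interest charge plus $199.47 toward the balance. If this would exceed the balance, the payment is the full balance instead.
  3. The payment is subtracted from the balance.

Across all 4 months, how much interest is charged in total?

$38.60

Month 1: opening $685.16; interest $17.13 → $702.29; payment $216.60; balance $485.69
Month 2: opening $485.69; interest $12.14 → $497.83; payment $211.61; balance $286.22
Month 3: opening $286.22; interest $7.16 → $293.38; payment $206.63; balance $86.75
Month 4: opening $86.75; interest $2.17 → $88.92; payment $88.92; balance $0.00
Total interest: $17.13 + $12.14 + $7.16 + $2.17 = $38.60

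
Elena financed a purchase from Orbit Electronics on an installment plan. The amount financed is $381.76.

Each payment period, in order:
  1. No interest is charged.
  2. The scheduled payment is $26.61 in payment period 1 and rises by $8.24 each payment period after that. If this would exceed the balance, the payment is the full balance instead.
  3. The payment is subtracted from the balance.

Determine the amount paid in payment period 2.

$34.85

Payment period 1: $381.76 − $26.61 → $355.15
Payment period 2: $355.15 − $34.85 → $320.30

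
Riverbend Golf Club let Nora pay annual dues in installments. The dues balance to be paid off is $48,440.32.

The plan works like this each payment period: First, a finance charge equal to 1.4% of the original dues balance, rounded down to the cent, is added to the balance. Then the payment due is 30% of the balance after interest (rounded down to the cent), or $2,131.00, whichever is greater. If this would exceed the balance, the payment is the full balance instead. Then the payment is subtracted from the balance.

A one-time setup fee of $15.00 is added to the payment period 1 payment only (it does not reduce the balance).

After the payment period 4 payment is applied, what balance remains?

Payment period 1: opening $48,440.32; interest $678.16 → $49,118.48; payment $14,735.54 (+ $15.00 fee); balance $34,382.94
Payment period 2: opening $34,382.94; interest $678.16 → $35,061.10; payment $10,518.33; balance $24,542.77
Payment period 3: opening $24,542.77; interest $678.16 → $25,220.93; payment $7,566.27; balance $17,654.66
Payment period 4: opening $17,654.66; interest $678.16 → $18,332.82; payment $5,499.84; balance $12,832.98

$12,832.98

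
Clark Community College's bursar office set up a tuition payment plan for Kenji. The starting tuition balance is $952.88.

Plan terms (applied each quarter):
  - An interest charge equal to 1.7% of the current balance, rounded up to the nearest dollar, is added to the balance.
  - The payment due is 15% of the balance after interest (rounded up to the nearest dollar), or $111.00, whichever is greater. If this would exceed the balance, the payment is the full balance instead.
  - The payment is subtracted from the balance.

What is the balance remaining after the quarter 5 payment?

Quarter 1: opening $952.88; interest $17.00 → $969.88; payment $146.00; balance $823.88
Quarter 2: opening $823.88; interest $15.00 → $838.88; payment $126.00; balance $712.88
Quarter 3: opening $712.88; interest $13.00 → $725.88; payment $111.00; balance $614.88
Quarter 4: opening $614.88; interest $11.00 → $625.88; payment $111.00; balance $514.88
Quarter 5: opening $514.88; interest $9.00 → $523.88; payment $111.00; balance $412.88

$412.88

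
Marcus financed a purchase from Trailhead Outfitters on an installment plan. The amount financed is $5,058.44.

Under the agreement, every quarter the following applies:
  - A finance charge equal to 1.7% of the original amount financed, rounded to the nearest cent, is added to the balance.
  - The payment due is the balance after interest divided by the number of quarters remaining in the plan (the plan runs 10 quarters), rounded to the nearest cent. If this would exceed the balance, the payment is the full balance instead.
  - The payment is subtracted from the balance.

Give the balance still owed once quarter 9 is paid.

# | Opening | Interest | Payment | End bal
1 | $5,058.44 | $85.99 | $514.44 | $4,629.99
2 | $4,629.99 | $85.99 | $524.00 | $4,191.98
3 | $4,191.98 | $85.99 | $534.75 | $3,743.22
4 | $3,743.22 | $85.99 | $547.03 | $3,282.18
5 | $3,282.18 | $85.99 | $561.36 | $2,806.81
6 | $2,806.81 | $85.99 | $578.56 | $2,314.24
7 | $2,314.24 | $85.99 | $600.06 | $1,800.17
8 | $1,800.17 | $85.99 | $628.72 | $1,257.44
9 | $1,257.44 | $85.99 | $671.72 | $671.71

$671.71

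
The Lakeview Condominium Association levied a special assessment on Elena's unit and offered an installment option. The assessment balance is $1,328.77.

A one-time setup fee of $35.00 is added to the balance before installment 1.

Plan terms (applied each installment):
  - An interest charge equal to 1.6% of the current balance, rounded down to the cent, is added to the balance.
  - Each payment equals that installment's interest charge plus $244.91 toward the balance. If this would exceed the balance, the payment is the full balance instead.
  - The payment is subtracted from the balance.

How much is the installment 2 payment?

$262.81

Installment 1: opening $1,363.77; interest $21.82 → $1,385.59; payment $266.73; balance $1,118.86
Installment 2: opening $1,118.86; interest $17.90 → $1,136.76; payment $262.81; balance $873.95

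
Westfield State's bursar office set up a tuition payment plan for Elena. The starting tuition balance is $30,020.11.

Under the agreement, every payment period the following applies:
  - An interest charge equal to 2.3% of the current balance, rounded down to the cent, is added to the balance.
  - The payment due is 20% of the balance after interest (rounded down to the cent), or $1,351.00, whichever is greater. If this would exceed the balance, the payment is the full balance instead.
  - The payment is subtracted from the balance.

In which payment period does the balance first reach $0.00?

13

# | Opening | Interest | Payment | End bal
1 | $30,020.11 | $690.46 | $6,142.11 | $24,568.46
2 | $24,568.46 | $565.07 | $5,026.70 | $20,106.83
3 | $20,106.83 | $462.45 | $4,113.85 | $16,455.43
4 | $16,455.43 | $378.47 | $3,366.78 | $13,467.12
5 | $13,467.12 | $309.74 | $2,755.37 | $11,021.49
6 | $11,021.49 | $253.49 | $2,254.99 | $9,019.99
7 | $9,019.99 | $207.45 | $1,845.48 | $7,381.96
8 | $7,381.96 | $169.78 | $1,510.34 | $6,041.40
9 | $6,041.40 | $138.95 | $1,351.00 | $4,829.35
10 | $4,829.35 | $111.07 | $1,351.00 | $3,589.42
11 | $3,589.42 | $82.55 | $1,351.00 | $2,320.97
12 | $2,320.97 | $53.38 | $1,351.00 | $1,023.35
13 | $1,023.35 | $23.53 | $1,046.88 | $0.00
Balance reaches $0.00 in payment period 13.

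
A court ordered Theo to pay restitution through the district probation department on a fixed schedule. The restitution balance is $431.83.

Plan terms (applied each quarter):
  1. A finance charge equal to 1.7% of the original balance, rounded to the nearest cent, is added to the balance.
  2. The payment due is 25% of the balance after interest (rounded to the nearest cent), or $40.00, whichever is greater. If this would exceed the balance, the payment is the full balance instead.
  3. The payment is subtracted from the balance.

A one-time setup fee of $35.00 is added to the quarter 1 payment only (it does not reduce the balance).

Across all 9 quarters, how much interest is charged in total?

Quarter 1: opening $431.83; interest $7.34 → $439.17; payment $109.79 (+ $35.00 fee); balance $329.38
Quarter 2: opening $329.38; interest $7.34 → $336.72; payment $84.18; balance $252.54
Quarter 3: opening $252.54; interest $7.34 → $259.88; payment $64.97; balance $194.91
Quarter 4: opening $194.91; interest $7.34 → $202.25; payment $50.56; balance $151.69
Quarter 5: opening $151.69; interest $7.34 → $159.03; payment $40.00; balance $119.03
Quarter 6: opening $119.03; interest $7.34 → $126.37; payment $40.00; balance $86.37
Quarter 7: opening $86.37; interest $7.34 → $93.71; payment $40.00; balance $53.71
Quarter 8: opening $53.71; interest $7.34 → $61.05; payment $40.00; balance $21.05
Quarter 9: opening $21.05; interest $7.34 → $28.39; payment $28.39; balance $0.00
Total interest: $7.34 + $7.34 + $7.34 + $7.34 + $7.34 + $7.34 + $7.34 + $7.34 + $7.34 = $66.06

$66.06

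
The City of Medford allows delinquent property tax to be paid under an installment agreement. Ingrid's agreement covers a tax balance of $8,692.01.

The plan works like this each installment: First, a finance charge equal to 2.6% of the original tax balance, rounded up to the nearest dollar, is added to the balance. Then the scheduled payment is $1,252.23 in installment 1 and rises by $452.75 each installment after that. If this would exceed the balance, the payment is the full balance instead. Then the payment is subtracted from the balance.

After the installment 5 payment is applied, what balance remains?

$0.00

# | Opening | Interest | Payment | End bal
1 | $8,692.01 | $226.00 | $1,252.23 | $7,665.78
2 | $7,665.78 | $226.00 | $1,704.98 | $6,186.80
3 | $6,186.80 | $226.00 | $2,157.73 | $4,255.07
4 | $4,255.07 | $226.00 | $2,610.48 | $1,870.59
5 | $1,870.59 | $226.00 | $2,096.59 | $0.00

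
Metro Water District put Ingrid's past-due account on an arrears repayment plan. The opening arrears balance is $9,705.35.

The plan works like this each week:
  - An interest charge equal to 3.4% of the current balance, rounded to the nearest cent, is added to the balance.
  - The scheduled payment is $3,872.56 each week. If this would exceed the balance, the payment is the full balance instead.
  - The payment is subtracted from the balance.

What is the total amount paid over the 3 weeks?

Week 1: $9,705.35 +$329.98 interest = $10,035.33; pay $3,872.56 → $6,162.77
Week 2: $6,162.77 +$209.53 interest = $6,372.30; pay $3,872.56 → $2,499.74
Week 3: $2,499.74 +$84.99 interest = $2,584.73; pay $2,584.73 → $0.00
Total paid: $10,329.85

$10,329.85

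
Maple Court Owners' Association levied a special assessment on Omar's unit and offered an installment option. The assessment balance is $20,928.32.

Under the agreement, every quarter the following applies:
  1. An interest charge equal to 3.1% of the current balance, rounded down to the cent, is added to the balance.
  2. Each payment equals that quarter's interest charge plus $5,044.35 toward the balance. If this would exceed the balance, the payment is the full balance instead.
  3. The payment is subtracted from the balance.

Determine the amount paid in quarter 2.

Quarter 1: $20,928.32 +$648.77 interest = $21,577.09; pay $5,693.12 → $15,883.97
Quarter 2: $15,883.97 +$492.40 interest = $16,376.37; pay $5,536.75 → $10,839.62

$5,536.75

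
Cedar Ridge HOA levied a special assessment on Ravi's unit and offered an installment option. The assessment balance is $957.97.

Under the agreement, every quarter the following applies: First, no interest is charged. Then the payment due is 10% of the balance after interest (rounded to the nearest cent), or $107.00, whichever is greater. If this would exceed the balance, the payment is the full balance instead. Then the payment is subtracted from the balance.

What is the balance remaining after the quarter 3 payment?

$636.97

Quarter 1: opening $957.97; payment $107.00; balance $850.97
Quarter 2: opening $850.97; payment $107.00; balance $743.97
Quarter 3: opening $743.97; payment $107.00; balance $636.97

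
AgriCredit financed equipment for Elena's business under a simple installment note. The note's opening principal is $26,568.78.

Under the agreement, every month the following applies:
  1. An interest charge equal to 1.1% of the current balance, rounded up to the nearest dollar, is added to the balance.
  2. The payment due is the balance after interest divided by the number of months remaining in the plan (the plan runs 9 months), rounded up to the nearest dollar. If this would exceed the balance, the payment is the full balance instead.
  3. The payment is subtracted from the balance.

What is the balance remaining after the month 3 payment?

Month 1: $26,568.78 +$293.00 interest = $26,861.78; pay $2,985.00 → $23,876.78
Month 2: $23,876.78 +$263.00 interest = $24,139.78; pay $3,018.00 → $21,121.78
Month 3: $21,121.78 +$233.00 interest = $21,354.78; pay $3,051.00 → $18,303.78

$18,303.78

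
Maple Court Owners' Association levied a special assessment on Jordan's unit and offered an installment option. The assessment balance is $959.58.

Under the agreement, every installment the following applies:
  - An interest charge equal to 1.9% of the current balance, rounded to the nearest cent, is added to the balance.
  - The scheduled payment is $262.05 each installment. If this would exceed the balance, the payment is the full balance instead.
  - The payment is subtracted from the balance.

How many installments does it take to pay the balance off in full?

4

Installment 1: opening $959.58; interest $18.23 → $977.81; payment $262.05; balance $715.76
Installment 2: opening $715.76; interest $13.60 → $729.36; payment $262.05; balance $467.31
Installment 3: opening $467.31; interest $8.88 → $476.19; payment $262.05; balance $214.14
Installment 4: opening $214.14; interest $4.07 → $218.21; payment $218.21; balance $0.00
Balance reaches $0.00 in installment 4.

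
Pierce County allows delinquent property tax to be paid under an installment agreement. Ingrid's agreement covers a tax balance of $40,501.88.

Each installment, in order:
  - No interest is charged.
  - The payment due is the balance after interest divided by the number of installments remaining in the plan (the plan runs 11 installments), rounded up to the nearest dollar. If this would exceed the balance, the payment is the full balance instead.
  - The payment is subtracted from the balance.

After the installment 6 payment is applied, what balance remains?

$18,409.88

Installment 1: opening $40,501.88; payment $3,682.00; balance $36,819.88
Installment 2: opening $36,819.88; payment $3,682.00; balance $33,137.88
Installment 3: opening $33,137.88; payment $3,682.00; balance $29,455.88
Installment 4: opening $29,455.88; payment $3,682.00; balance $25,773.88
Installment 5: opening $25,773.88; payment $3,682.00; balance $22,091.88
Installment 6: opening $22,091.88; payment $3,682.00; balance $18,409.88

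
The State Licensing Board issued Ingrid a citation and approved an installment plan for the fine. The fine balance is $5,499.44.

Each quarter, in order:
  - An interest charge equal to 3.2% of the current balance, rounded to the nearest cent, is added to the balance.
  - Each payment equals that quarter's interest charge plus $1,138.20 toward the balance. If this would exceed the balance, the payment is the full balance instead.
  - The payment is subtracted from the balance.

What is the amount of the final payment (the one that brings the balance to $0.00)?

$976.93

Quarter 1: opening $5,499.44; interest $175.98 → $5,675.42; payment $1,314.18; balance $4,361.24
Quarter 2: opening $4,361.24; interest $139.56 → $4,500.80; payment $1,277.76; balance $3,223.04
Quarter 3: opening $3,223.04; interest $103.14 → $3,326.18; payment $1,241.34; balance $2,084.84
Quarter 4: opening $2,084.84; interest $66.71 → $2,151.55; payment $1,204.91; balance $946.64
Quarter 5: opening $946.64; interest $30.29 → $976.93; payment $976.93; balance $0.00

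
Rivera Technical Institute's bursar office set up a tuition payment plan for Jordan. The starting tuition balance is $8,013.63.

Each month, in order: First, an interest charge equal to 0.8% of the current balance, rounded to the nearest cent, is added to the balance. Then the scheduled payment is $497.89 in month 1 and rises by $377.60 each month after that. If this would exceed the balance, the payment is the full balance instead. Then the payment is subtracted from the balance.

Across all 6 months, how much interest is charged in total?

$271.27

# | Opening | Interest | Payment | End bal
1 | $8,013.63 | $64.11 | $497.89 | $7,579.85
2 | $7,579.85 | $60.64 | $875.49 | $6,765.00
3 | $6,765.00 | $54.12 | $1,253.09 | $5,566.03
4 | $5,566.03 | $44.53 | $1,630.69 | $3,979.87
5 | $3,979.87 | $31.84 | $2,008.29 | $2,003.42
6 | $2,003.42 | $16.03 | $2,019.45 | $0.00
Total interest: $64.11 + $60.64 + $54.12 + $44.53 + $31.84 + $16.03 = $271.27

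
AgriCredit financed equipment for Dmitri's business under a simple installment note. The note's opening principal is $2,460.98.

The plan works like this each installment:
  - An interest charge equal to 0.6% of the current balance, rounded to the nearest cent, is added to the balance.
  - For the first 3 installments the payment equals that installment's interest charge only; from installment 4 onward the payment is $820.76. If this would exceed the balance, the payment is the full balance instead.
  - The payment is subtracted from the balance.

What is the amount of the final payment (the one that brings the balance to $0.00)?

Installment 1: opening $2,460.98; interest $14.77 → $2,475.75; payment $14.77; balance $2,460.98
Installment 2: opening $2,460.98; interest $14.77 → $2,475.75; payment $14.77; balance $2,460.98
Installment 3: opening $2,460.98; interest $14.77 → $2,475.75; payment $14.77; balance $2,460.98
Installment 4: opening $2,460.98; interest $14.77 → $2,475.75; payment $820.76; balance $1,654.99
Installment 5: opening $1,654.99; interest $9.93 → $1,664.92; payment $820.76; balance $844.16
Installment 6: opening $844.16; interest $5.06 → $849.22; payment $820.76; balance $28.46
Installment 7: opening $28.46; interest $0.17 → $28.63; payment $28.63; balance $0.00

$28.63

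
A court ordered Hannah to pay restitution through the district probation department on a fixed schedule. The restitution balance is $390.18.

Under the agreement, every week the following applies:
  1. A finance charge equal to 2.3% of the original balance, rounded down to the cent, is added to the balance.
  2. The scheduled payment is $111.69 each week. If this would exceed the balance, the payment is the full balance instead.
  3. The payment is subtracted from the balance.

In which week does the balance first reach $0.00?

Week 1: $390.18 +$8.97 interest = $399.15; pay $111.69 → $287.46
Week 2: $287.46 +$8.97 interest = $296.43; pay $111.69 → $184.74
Week 3: $184.74 +$8.97 interest = $193.71; pay $111.69 → $82.02
Week 4: $82.02 +$8.97 interest = $90.99; pay $90.99 → $0.00
Balance reaches $0.00 in week 4.

4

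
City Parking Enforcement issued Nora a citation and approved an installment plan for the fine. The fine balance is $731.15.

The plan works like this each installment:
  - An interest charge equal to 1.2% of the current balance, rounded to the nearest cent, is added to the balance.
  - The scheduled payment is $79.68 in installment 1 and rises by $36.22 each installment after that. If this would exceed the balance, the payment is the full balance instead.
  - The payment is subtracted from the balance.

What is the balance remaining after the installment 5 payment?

$1.43

Installment 1: opening $731.15; interest $8.77 → $739.92; payment $79.68; balance $660.24
Installment 2: opening $660.24; interest $7.92 → $668.16; payment $115.90; balance $552.26
Installment 3: opening $552.26; interest $6.63 → $558.89; payment $152.12; balance $406.77
Installment 4: opening $406.77; interest $4.88 → $411.65; payment $188.34; balance $223.31
Installment 5: opening $223.31; interest $2.68 → $225.99; payment $224.56; balance $1.43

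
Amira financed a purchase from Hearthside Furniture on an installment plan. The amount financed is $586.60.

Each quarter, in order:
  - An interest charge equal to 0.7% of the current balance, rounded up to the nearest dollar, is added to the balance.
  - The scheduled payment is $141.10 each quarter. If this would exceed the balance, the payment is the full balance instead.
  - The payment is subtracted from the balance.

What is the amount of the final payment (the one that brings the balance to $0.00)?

Quarter 1: $586.60 +$5.00 interest = $591.60; pay $141.10 → $450.50
Quarter 2: $450.50 +$4.00 interest = $454.50; pay $141.10 → $313.40
Quarter 3: $313.40 +$3.00 interest = $316.40; pay $141.10 → $175.30
Quarter 4: $175.30 +$2.00 interest = $177.30; pay $141.10 → $36.20
Quarter 5: $36.20 +$1.00 interest = $37.20; pay $37.20 → $0.00

$37.20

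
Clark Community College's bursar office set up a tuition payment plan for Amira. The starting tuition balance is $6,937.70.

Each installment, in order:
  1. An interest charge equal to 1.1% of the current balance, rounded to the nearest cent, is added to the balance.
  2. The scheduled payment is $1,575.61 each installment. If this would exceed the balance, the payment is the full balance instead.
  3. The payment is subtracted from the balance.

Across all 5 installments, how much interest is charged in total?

$214.82

Installment 1: $6,937.70 +$76.31 interest = $7,014.01; pay $1,575.61 → $5,438.40
Installment 2: $5,438.40 +$59.82 interest = $5,498.22; pay $1,575.61 → $3,922.61
Installment 3: $3,922.61 +$43.15 interest = $3,965.76; pay $1,575.61 → $2,390.15
Installment 4: $2,390.15 +$26.29 interest = $2,416.44; pay $1,575.61 → $840.83
Installment 5: $840.83 +$9.25 interest = $850.08; pay $850.08 → $0.00
Total interest: $76.31 + $59.82 + $43.15 + $26.29 + $9.25 = $214.82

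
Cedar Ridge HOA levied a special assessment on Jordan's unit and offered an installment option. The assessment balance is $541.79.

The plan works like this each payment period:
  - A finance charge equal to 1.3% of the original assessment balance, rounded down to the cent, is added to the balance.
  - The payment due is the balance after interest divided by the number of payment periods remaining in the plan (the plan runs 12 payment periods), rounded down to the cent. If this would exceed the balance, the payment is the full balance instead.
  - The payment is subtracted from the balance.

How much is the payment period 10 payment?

$56.44

Payment period 1: opening $541.79; interest $7.04 → $548.83; payment $45.73; balance $503.10
Payment period 2: opening $503.10; interest $7.04 → $510.14; payment $46.37; balance $463.77
Payment period 3: opening $463.77; interest $7.04 → $470.81; payment $47.08; balance $423.73
Payment period 4: opening $423.73; interest $7.04 → $430.77; payment $47.86; balance $382.91
Payment period 5: opening $382.91; interest $7.04 → $389.95; payment $48.74; balance $341.21
Payment period 6: opening $341.21; interest $7.04 → $348.25; payment $49.75; balance $298.50
Payment period 7: opening $298.50; interest $7.04 → $305.54; payment $50.92; balance $254.62
Payment period 8: opening $254.62; interest $7.04 → $261.66; payment $52.33; balance $209.33
Payment period 9: opening $209.33; interest $7.04 → $216.37; payment $54.09; balance $162.28
Payment period 10: opening $162.28; interest $7.04 → $169.32; payment $56.44; balance $112.88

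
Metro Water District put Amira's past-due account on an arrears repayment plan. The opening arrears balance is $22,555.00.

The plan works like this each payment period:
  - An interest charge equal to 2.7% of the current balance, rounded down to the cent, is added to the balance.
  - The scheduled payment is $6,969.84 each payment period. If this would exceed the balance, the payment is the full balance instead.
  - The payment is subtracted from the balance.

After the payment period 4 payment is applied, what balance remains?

$0.00

Payment period 1: $22,555.00 +$608.98 interest = $23,163.98; pay $6,969.84 → $16,194.14
Payment period 2: $16,194.14 +$437.24 interest = $16,631.38; pay $6,969.84 → $9,661.54
Payment period 3: $9,661.54 +$260.86 interest = $9,922.40; pay $6,969.84 → $2,952.56
Payment period 4: $2,952.56 +$79.71 interest = $3,032.27; pay $3,032.27 → $0.00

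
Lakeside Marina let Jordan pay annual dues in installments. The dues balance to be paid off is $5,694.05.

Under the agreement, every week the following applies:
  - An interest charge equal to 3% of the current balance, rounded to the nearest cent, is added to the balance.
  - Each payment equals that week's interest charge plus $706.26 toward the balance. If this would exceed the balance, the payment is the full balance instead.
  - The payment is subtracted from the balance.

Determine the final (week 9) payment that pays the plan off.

$45.29

Week 1: $5,694.05 +$170.82 interest = $5,864.87; pay $877.08 → $4,987.79
Week 2: $4,987.79 +$149.63 interest = $5,137.42; pay $855.89 → $4,281.53
Week 3: $4,281.53 +$128.45 interest = $4,409.98; pay $834.71 → $3,575.27
Week 4: $3,575.27 +$107.26 interest = $3,682.53; pay $813.52 → $2,869.01
Week 5: $2,869.01 +$86.07 interest = $2,955.08; pay $792.33 → $2,162.75
Week 6: $2,162.75 +$64.88 interest = $2,227.63; pay $771.14 → $1,456.49
Week 7: $1,456.49 +$43.69 interest = $1,500.18; pay $749.95 → $750.23
Week 8: $750.23 +$22.51 interest = $772.74; pay $728.77 → $43.97
Week 9: $43.97 +$1.32 interest = $45.29; pay $45.29 → $0.00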